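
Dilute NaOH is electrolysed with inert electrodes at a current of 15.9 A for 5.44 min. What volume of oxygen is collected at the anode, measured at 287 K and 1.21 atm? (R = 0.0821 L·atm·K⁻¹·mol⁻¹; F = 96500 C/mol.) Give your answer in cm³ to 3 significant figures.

Q = 15.9 A × 326.4 s = 5190 C
n(e⁻) = Q/F = 5190/96500 = 0.05378 mol
2H₂O → O₂ + 4H⁺ + 4e⁻, so n(O₂) = 0.05378 / 4 = 0.01345 mol
V = nRT/P = 0.01345 × 0.0821 × 287 / 1.21 = 0.2619 L
= 262 cm³

262 cm³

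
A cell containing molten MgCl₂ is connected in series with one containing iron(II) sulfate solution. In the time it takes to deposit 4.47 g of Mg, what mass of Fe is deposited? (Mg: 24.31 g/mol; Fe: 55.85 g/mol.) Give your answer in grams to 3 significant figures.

n(Mg) = 4.47 / 24.31 = 0.1839 mol
Mg²⁺ + 2e⁻ → Mg, so n(e⁻) = 2 × 0.1839 = 0.3678 mol
In series, the same 0.3678 mol of electrons flows through the second cell.
Fe²⁺ + 2e⁻ → Fe, so n(Fe) = 0.3678 / 2 = 0.1839 mol
m(Fe) = 0.1839 × 55.85 = 10.3 g

10.3 g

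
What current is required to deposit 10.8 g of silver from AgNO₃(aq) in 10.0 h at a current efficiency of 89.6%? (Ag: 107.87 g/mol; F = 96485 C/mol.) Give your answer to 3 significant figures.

0.299 A

n(Ag) = 10.8 / 107.87 = 0.1001 mol
Ag⁺ + e⁻ → Ag, so n(e⁻) = 0.1001 mol
Q = 0.1001 × 96485 / 0.896 = 10780 C
I = Q / t = 10780 / 36000 s = 0.299 A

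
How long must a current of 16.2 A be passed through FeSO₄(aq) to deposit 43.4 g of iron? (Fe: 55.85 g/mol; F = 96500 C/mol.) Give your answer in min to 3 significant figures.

n(Fe) = 43.4 / 55.85 = 0.7771 mol
Fe²⁺ + 2e⁻ → Fe, so n(e⁻) = 2 × 0.7771 = 1.554 mol
Q = 1.554 × 96500 = 1.500×10^5 C
t = Q / I = 1.500×10^5 / 16.2 = 9259 s = 154 min

154 min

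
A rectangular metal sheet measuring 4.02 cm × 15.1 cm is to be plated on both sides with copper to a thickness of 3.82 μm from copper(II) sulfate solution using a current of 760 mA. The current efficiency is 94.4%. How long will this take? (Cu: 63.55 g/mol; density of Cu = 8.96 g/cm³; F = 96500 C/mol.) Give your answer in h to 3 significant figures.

Plated area = 2 × 4.02 × 15.1 = 121.4 cm²
Volume = 121.4 × 3.82×10⁻⁴ cm = 0.04637 cm³
m(Cu) = 0.04637 × 8.96 = 0.4155 g
n(Cu) = 0.4155 / 63.55 = 0.006538 mol; n(e⁻) = 2 × 0.006538 = 0.01308 mol
Q = 0.01308 × 96500 / 0.944 = 1337 C
t = 1337 / 0.760 = 1759 s = 0.489 h

0.489 h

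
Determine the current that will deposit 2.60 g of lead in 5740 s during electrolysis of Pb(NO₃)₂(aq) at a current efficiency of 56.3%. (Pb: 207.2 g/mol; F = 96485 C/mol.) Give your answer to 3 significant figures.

0.749 A

n(Pb) = 2.60 / 207.2 = 0.01255 mol
Pb²⁺ + 2e⁻ → Pb, so n(e⁻) = 2 × 0.01255 = 0.02510 mol
Q = 0.02510 × 96485 / 0.563 = 4302 C
I = Q / t = 4302 / 5740 s = 0.749 A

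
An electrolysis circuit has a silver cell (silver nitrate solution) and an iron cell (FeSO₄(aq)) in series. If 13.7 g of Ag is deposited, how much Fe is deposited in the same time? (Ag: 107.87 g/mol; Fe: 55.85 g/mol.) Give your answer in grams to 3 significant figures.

n(Ag) = 13.7 / 107.87 = 0.1270 mol
Ag⁺ + e⁻ → Ag, so n(e⁻) = 0.1270 mol
Same current for the same time ⇒ same n(e⁻) = 0.1270 mol in both cells.
Fe²⁺ + 2e⁻ → Fe, so n(Fe) = 0.1270 / 2 = 0.06350 mol
m(Fe) = 0.06350 × 55.85 = 3.55 g

3.55 g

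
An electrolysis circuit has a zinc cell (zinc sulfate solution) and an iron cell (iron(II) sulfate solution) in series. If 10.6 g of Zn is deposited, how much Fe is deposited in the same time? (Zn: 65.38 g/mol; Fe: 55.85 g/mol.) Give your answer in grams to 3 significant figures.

9.05 g

n(Zn) = 10.6 / 65.38 = 0.1621 mol
Zn²⁺ + 2e⁻ → Zn, so n(e⁻) = 2 × 0.1621 = 0.3242 mol
The cells are in series, so the same charge (and hence the same n(e⁻) = 0.3242 mol) passes through both.
Fe²⁺ + 2e⁻ → Fe, so n(Fe) = 0.3242 / 2 = 0.1621 mol
m(Fe) = 0.1621 × 55.85 = 9.05 g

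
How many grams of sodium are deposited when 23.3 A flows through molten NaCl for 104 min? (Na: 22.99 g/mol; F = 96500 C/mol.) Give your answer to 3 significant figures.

34.6 g

Q = 23.3 A × 6240 s = 1.454×10^5 C
Moles of electrons = 1.454×10^5 / 96500 = 1.507 mol
Na⁺ + e⁻ → Na, so n(Na) = 1.507 mol
m = 1.507 × 22.99 = 34.6 g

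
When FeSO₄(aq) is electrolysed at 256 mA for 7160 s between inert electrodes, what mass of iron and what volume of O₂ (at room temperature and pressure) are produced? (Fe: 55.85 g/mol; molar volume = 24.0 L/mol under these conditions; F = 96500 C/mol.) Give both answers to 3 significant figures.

0.530 g Fe; 0.114 L O₂

Q = 0.256 × 7160 = 1833 C; n(e⁻) = 1833 / 96500 = 0.01899 mol
Cathode: Fe²⁺ + 2e⁻ → Fe → n(Fe) = 0.01899/2 = 0.009495 mol → 0.530 g
Anode: 2H₂O → O₂ + 4H⁺ + 4e⁻ → n(O₂) = 0.01899/4 = 0.004748 mol → 0.114 L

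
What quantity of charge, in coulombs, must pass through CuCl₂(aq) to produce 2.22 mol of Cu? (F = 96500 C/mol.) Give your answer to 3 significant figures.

4.28×10^5 C

Cu²⁺ + 2e⁻ → Cu, so n(e⁻) = 2 × 2.22 = 4.440 mol
Q = 4.440 × 96500 = 4.285×10^5 C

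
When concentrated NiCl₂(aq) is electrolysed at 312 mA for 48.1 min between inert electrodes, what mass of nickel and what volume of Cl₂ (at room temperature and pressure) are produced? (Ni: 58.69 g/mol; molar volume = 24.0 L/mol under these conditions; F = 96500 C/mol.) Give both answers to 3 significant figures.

0.274 g Ni; 0.112 L Cl₂

Q = 0.312 × 2886 = 900.4 C; n(e⁻) = 900.4 / 96500 = 0.009331 mol
Cathode: Ni²⁺ + 2e⁻ → Ni → n(Ni) = 0.009331/2 = 0.004666 mol → 0.274 g
Anode: 2Cl⁻ → Cl₂ + 2e⁻ → n(Cl₂) = 0.009331/2 = 0.004666 mol → 0.112 L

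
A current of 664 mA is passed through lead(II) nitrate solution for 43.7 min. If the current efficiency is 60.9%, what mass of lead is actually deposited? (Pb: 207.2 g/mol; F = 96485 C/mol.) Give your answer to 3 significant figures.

Q = 0.664 × 2622 = 1741 C
n(e⁻) = 1741 / 96485 = 0.01804 mol
Pb²⁺ + 2e⁻ → Pb, so theoretical m(Pb) = 0.009020 × 207.2 = 1.869 g
Actual mass = 60.9% × 1.869 = 1.14 g

1.14 g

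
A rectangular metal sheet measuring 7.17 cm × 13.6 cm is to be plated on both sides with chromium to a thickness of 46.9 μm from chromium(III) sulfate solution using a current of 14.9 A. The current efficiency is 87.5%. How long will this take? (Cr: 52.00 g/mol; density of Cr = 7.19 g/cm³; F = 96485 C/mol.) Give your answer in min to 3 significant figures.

46.8 min

Plated area = 2 × 7.17 × 13.6 = 195.0 cm²
Volume = 195.0 × 46.9×10⁻⁴ cm = 0.9146 cm³
m(Cr) = 0.9146 × 7.19 = 6.576 g
n(Cr) = 6.576 / 52.00 = 0.1265 mol; n(e⁻) = 3 × 0.1265 = 0.3795 mol
Q = 0.3795 × 96485 / 0.875 = 41850 C
t = 41850 / 14.9 = 2809 s = 46.8 min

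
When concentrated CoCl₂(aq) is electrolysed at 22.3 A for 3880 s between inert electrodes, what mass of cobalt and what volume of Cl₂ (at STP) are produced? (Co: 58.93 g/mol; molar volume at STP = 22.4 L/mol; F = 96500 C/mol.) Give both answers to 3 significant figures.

Q = 22.3 × 3880 = 86520 C; n(e⁻) = 86520 / 96500 = 0.8966 mol
Cathode: Co²⁺ + 2e⁻ → Co → n(Co) = 0.8966/2 = 0.4483 mol → 26.4 g
Anode: 2Cl⁻ → Cl₂ + 2e⁻ → n(Cl₂) = 0.8966/2 = 0.4483 mol → 10.0 L

26.4 g Co; 10.0 L Cl₂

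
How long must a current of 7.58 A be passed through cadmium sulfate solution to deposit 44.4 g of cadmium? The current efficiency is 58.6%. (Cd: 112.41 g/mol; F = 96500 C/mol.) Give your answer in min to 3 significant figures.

286 min

n(Cd) = 44.4 / 112.41 = 0.3950 mol
Cd²⁺ + 2e⁻ → Cd, so n(e⁻) = 2 × 0.3950 = 0.7900 mol
Q = 0.7900 × 96500 / 0.586 = 1.301×10^5 C
t = Q / I = 1.301×10^5 / 7.58 = 17160 s = 286 min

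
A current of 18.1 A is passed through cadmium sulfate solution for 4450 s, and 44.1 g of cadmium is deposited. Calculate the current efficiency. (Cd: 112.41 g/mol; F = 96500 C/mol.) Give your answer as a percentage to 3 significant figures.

94.0%

Q = 18.1 × 4450 = 80550 C
n(e⁻) = 80550 / 96500 = 0.8347 mol
Cd²⁺ + 2e⁻ → Cd, so theoretical n(Cd) = 0.4174 mol → 46.92 g
Efficiency = 44.1 / 46.92 = 0.9399 = 94.0%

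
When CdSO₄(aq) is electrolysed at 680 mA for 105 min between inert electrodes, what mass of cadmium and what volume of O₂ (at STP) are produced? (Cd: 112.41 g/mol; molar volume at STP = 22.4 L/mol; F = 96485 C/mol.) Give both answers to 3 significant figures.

Q = 0.680 × 6300 = 4284 C; n(e⁻) = 4284 / 96485 = 0.04440 mol
Cathode: Cd²⁺ + 2e⁻ → Cd → n(Cd) = 0.04440/2 = 0.02220 mol → 2.50 g
Anode: 2H₂O → O₂ + 4H⁺ + 4e⁻ → n(O₂) = 0.04440/4 = 0.01110 mol → 0.249 L

2.50 g Cd; 0.249 L O₂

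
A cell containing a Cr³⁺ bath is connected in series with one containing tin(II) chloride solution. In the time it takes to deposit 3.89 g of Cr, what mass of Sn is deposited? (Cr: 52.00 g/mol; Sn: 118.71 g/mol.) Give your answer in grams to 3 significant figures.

n(Cr) = 3.89 / 52.00 = 0.07481 mol
Cr³⁺ + 3e⁻ → Cr, so n(e⁻) = 3 × 0.07481 = 0.2244 mol
Same current for the same time ⇒ same n(e⁻) = 0.2244 mol in both cells.
Sn²⁺ + 2e⁻ → Sn, so n(Sn) = 0.2244 / 2 = 0.1122 mol
m(Sn) = 0.1122 × 118.71 = 13.3 g

13.3 g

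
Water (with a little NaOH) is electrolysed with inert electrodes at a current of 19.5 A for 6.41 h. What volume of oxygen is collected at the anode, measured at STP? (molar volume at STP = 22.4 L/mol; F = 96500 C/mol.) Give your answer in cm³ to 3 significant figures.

26100 cm³

Q = It = 19.5 × 23076 = 4.500×10^5 C
Moles of electrons = 4.500×10^5 / 96500 = 4.663 mol
2H₂O → O₂ + 4H⁺ + 4e⁻, so n(O₂) = 4.663 / 4 = 1.166 mol
V = 1.166 × 22.4 = 26.12 L
= 26100 cm³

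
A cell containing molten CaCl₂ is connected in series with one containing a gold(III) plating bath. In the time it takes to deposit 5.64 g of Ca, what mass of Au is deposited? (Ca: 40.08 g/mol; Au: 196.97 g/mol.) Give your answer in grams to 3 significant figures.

n(Ca) = 5.64 / 40.08 = 0.1407 mol
Ca²⁺ + 2e⁻ → Ca, so n(e⁻) = 2 × 0.1407 = 0.2814 mol
Since the cells are in series, n(e⁻) in the Au cell is also 0.2814 mol.
Au³⁺ + 3e⁻ → Au, so n(Au) = 0.2814 / 3 = 0.09380 mol
m(Au) = 0.09380 × 196.97 = 18.5 g

18.5 g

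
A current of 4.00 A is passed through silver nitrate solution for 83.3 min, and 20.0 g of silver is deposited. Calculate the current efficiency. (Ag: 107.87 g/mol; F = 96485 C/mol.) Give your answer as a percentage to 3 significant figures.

Q = 4.00 × 4998 = 19990 C
n(e⁻) = 19990 / 96485 = 0.2072 mol
Ag⁺ + e⁻ → Ag, so theoretical n(Ag) = 0.2072 mol → 22.35 g
Efficiency = 20.0 / 22.35 = 0.8949 = 89.5%

89.5%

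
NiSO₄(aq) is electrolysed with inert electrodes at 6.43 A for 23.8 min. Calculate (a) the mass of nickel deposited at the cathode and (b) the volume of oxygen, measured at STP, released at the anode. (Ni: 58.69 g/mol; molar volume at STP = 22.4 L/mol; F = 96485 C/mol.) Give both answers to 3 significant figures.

2.79 g Ni; 0.533 L O₂

Q = 6.43 × 1428 = 9182 C; n(e⁻) = 9182 / 96485 = 0.09517 mol
Cathode: Ni²⁺ + 2e⁻ → Ni → n(Ni) = 0.09517/2 = 0.04759 mol → 2.79 g
Anode: 2H₂O → O₂ + 4H⁺ + 4e⁻ → n(O₂) = 0.09517/4 = 0.02379 mol → 0.533 L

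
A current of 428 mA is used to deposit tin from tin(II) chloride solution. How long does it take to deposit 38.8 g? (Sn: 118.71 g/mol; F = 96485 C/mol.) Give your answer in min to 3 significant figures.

2460 min

n(Sn) = 38.8 / 118.71 = 0.3268 mol
Sn²⁺ + 2e⁻ → Sn, so n(e⁻) = 2 × 0.3268 = 0.6536 mol
Q = 0.6536 × 96485 = 63060 C
t = Q / I = 63060 / 0.428 = 1.473×10^5 s = 2460 min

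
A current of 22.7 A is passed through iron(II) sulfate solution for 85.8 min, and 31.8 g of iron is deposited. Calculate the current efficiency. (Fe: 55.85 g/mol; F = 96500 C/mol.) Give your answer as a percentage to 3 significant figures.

94.0%

Q = 22.7 × 5148 = 1.169×10^5 C
n(e⁻) = 1.169×10^5 / 96500 = 1.211 mol
Fe²⁺ + 2e⁻ → Fe, so theoretical n(Fe) = 0.6055 mol → 33.82 g
Efficiency = 31.8 / 33.82 = 0.9403 = 94.0%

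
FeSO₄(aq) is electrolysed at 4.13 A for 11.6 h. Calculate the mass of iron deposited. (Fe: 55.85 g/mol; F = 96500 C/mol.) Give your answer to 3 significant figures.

Q = 4.13 A × 41760 s = 1.725×10^5 C
n(e⁻) = Q/F = 1.725×10^5/96500 = 1.788 mol
Fe²⁺ + 2e⁻ → Fe, so n(Fe) = 1.788 / 2 = 0.8940 mol
m = 0.8940 × 55.85 = 49.9 g

49.9 g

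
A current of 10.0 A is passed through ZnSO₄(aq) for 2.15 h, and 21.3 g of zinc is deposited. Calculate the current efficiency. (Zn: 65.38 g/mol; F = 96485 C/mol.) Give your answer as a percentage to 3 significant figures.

81.2%

Q = 10.0 × 7740 = 77400 C
n(e⁻) = 77400 / 96485 = 0.8022 mol
Zn²⁺ + 2e⁻ → Zn, so theoretical n(Zn) = 0.4011 mol → 26.22 g
Efficiency = 21.3 / 26.22 = 0.8124 = 81.2%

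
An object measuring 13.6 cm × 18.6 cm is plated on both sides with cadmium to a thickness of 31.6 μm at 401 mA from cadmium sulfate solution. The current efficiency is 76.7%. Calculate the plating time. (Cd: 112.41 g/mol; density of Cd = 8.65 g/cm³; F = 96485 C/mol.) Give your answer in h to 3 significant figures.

Plated area = 2 × 13.6 × 18.6 = 505.9 cm²
Volume = 505.9 × 31.6×10⁻⁴ cm = 1.599 cm³
m(Cd) = 1.599 × 8.65 = 13.83 g
n(Cd) = 13.83 / 112.41 = 0.1230 mol; n(e⁻) = 2 × 0.1230 = 0.2460 mol
Q = 0.2460 × 96485 / 0.767 = 30950 C
t = 30950 / 0.401 = 77180 s = 21.4 h

21.4 h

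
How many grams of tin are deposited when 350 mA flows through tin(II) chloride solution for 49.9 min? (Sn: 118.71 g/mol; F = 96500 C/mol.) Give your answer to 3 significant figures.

Charge passed = 0.350 × 2994 = 1048 C
Moles of electrons = 1048 / 96500 = 0.01086 mol
Sn²⁺ + 2e⁻ → Sn, so n(Sn) = 0.01086 / 2 = 0.005430 mol
m = 0.005430 × 118.71 = 0.645 g

0.645 g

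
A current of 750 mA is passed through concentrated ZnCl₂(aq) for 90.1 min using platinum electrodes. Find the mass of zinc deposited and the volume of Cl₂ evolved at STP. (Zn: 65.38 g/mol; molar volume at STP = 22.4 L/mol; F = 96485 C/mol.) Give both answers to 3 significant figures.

1.37 g Zn; 0.471 L Cl₂

Q = 0.750 × 5406 = 4055 C; n(e⁻) = 4055 / 96485 = 0.04203 mol
Cathode: Zn²⁺ + 2e⁻ → Zn → n(Zn) = 0.04203/2 = 0.02102 mol → 1.37 g
Anode: 2Cl⁻ → Cl₂ + 2e⁻ → n(Cl₂) = 0.04203/2 = 0.02102 mol → 0.471 L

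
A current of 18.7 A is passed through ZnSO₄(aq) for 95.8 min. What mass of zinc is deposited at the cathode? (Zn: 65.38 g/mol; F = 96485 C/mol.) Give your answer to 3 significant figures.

Charge passed = 18.7 × 5748 = 1.075×10^5 C
n(e⁻) = Q/F = 1.075×10^5/96485 = 1.114 mol
Zn²⁺ + 2e⁻ → Zn, so n(Zn) = 1.114 / 2 = 0.5570 mol
m = 0.5570 × 65.38 = 36.4 g

36.4 g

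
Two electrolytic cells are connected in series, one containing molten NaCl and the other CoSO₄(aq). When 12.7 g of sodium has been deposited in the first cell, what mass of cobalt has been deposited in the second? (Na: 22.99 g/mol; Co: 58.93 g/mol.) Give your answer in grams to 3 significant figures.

16.3 g

n(Na) = 12.7 / 22.99 = 0.5524 mol
Na⁺ + e⁻ → Na, so n(e⁻) = 0.5524 mol
Since the cells are in series, n(e⁻) in the Co cell is also 0.5524 mol.
Co²⁺ + 2e⁻ → Co, so n(Co) = 0.5524 / 2 = 0.2762 mol
m(Co) = 0.2762 × 58.93 = 16.3 g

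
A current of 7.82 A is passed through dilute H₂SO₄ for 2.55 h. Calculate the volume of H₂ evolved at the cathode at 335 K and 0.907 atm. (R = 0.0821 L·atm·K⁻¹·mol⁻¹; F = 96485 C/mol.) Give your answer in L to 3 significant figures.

Q = It = 7.82 × 9180 = 71790 C
n(e⁻) = Q/F = 71790/96485 = 0.7441 mol
2H⁺ + 2e⁻ → H₂, so n(H₂) = 0.7441 / 2 = 0.3721 mol
V = nRT/P = 0.3721 × 0.0821 × 335 / 0.907 = 11.28 L

11.3 L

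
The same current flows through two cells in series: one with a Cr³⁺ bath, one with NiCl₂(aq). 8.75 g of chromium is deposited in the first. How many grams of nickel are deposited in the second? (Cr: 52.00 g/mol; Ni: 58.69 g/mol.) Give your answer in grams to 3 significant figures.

14.8 g

n(Cr) = 8.75 / 52.00 = 0.1683 mol
Cr³⁺ + 3e⁻ → Cr, so n(e⁻) = 3 × 0.1683 = 0.5049 mol
In series, the same 0.5049 mol of electrons flows through the second cell.
Ni²⁺ + 2e⁻ → Ni, so n(Ni) = 0.5049 / 2 = 0.2525 mol
m(Ni) = 0.2525 × 58.69 = 14.8 g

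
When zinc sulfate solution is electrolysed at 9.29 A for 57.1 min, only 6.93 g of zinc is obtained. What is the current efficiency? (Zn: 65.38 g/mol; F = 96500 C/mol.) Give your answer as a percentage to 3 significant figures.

Q = 9.29 × 3426 = 31830 C
n(e⁻) = 31830 / 96500 = 0.3298 mol
Zn²⁺ + 2e⁻ → Zn, so theoretical n(Zn) = 0.1649 mol → 10.78 g
Efficiency = 6.93 / 10.78 = 0.6429 = 64.3%

64.3%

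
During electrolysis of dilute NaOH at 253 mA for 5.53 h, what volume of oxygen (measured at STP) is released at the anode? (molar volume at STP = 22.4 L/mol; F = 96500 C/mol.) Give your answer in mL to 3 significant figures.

Charge passed = 0.253 × 19908 = 5037 C
n(e⁻) = 5037 / 96500 = 0.05220 mol
2H₂O → O₂ + 4H⁺ + 4e⁻, so n(O₂) = 0.05220 / 4 = 0.01305 mol
V = 0.01305 × 22.4 = 0.2923 L
= 292 mL

292 mL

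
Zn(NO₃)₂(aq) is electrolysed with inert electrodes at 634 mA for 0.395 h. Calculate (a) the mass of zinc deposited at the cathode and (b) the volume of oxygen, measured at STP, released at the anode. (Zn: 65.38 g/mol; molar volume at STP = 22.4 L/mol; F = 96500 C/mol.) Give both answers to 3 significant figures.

Q = 0.634 × 1422 = 901.5 C; n(e⁻) = 901.5 / 96500 = 0.009342 mol
Cathode: Zn²⁺ + 2e⁻ → Zn → n(Zn) = 0.009342/2 = 0.004671 mol → 0.305 g
Anode: 2H₂O → O₂ + 4H⁺ + 4e⁻ → n(O₂) = 0.009342/4 = 0.002336 mol → 0.0523 L

0.305 g Zn; 0.0523 L O₂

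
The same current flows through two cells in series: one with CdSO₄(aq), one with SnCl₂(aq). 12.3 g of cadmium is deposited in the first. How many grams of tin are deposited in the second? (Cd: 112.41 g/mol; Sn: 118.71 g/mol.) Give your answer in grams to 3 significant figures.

13.0 g

n(Cd) = 12.3 / 112.41 = 0.1094 mol
Cd²⁺ + 2e⁻ → Cd, so n(e⁻) = 2 × 0.1094 = 0.2188 mol
Same current for the same time ⇒ same n(e⁻) = 0.2188 mol in both cells.
Sn²⁺ + 2e⁻ → Sn, so n(Sn) = 0.2188 / 2 = 0.1094 mol
m(Sn) = 0.1094 × 118.71 = 13.0 g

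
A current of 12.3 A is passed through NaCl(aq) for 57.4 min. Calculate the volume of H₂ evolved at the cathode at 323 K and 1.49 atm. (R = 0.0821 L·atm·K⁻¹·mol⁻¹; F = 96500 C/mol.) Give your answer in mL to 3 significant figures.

Q = 12.3 A × 3444 s = 42360 C
n(e⁻) = 42360 / 96500 = 0.4390 mol
2H⁺ + 2e⁻ → H₂, so n(H₂) = 0.4390 / 2 = 0.2195 mol
V = nRT/P = 0.2195 × 0.0821 × 323 / 1.49 = 3.907 L
= 3910 mL

3910 mL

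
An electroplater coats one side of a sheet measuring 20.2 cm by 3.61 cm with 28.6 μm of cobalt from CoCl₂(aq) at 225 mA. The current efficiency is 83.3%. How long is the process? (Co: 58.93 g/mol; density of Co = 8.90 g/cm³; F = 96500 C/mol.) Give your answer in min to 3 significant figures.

541 min

Plated area = 20.2 × 3.61 = 72.92 cm²
Volume = 72.92 × 28.6×10⁻⁴ cm = 0.2086 cm³
m(Co) = 0.2086 × 8.90 = 1.857 g
n(Co) = 1.857 / 58.93 = 0.03151 mol; n(e⁻) = 2 × 0.03151 = 0.06302 mol
Q = 0.06302 × 96500 / 0.833 = 7301 C
t = 7301 / 0.225 = 32450 s = 541 min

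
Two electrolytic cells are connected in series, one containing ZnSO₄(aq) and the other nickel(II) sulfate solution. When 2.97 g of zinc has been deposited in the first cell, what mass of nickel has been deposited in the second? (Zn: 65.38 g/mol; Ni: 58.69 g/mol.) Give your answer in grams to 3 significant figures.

2.67 g

n(Zn) = 2.97 / 65.38 = 0.04543 mol
Zn²⁺ + 2e⁻ → Zn, so n(e⁻) = 2 × 0.04543 = 0.09086 mol
In series, the same 0.09086 mol of electrons flows through the second cell.
Ni²⁺ + 2e⁻ → Ni, so n(Ni) = 0.09086 / 2 = 0.04543 mol
m(Ni) = 0.04543 × 58.69 = 2.67 g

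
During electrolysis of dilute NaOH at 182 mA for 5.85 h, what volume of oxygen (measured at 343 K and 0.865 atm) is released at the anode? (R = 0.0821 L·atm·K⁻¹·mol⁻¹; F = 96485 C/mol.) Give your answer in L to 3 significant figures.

0.323 L

Q = It = 0.182 × 21060 = 3833 C
Moles of electrons = 3833 / 96485 = 0.03973 mol
2H₂O → O₂ + 4H⁺ + 4e⁻, so n(O₂) = 0.03973 / 4 = 0.009933 mol
V = nRT/P = 0.009933 × 0.0821 × 343 / 0.865 = 0.3234 L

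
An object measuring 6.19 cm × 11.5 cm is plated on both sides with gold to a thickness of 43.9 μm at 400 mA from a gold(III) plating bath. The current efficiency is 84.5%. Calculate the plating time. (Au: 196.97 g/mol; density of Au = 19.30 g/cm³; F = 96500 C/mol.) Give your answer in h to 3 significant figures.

14.6 h

Plated area = 2 × 6.19 × 11.5 = 142.4 cm²
Volume = 142.4 × 43.9×10⁻⁴ cm = 0.6251 cm³
m(Au) = 0.6251 × 19.30 = 12.06 g
n(Au) = 12.06 / 196.97 = 0.06123 mol; n(e⁻) = 3 × 0.06123 = 0.1837 mol
Q = 0.1837 × 96500 / 0.845 = 20980 C
t = 20980 / 0.400 = 52450 s = 14.6 h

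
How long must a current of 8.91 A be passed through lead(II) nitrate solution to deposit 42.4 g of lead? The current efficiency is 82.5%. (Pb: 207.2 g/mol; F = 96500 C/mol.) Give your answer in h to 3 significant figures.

n(Pb) = 42.4 / 207.2 = 0.2046 mol
Pb²⁺ + 2e⁻ → Pb, so n(e⁻) = 2 × 0.2046 = 0.4092 mol
Q = 0.4092 × 96500 / 0.825 = 47860 C
t = Q / I = 47860 / 8.91 = 5371 s = 1.49 h

1.49 h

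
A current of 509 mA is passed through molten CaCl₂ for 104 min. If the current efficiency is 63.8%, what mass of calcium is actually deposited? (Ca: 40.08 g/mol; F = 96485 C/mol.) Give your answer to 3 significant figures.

0.421 g

Q = 0.509 × 6240 = 3176 C
n(e⁻) = 3176 / 96485 = 0.03292 mol
Ca²⁺ + 2e⁻ → Ca, so theoretical m(Ca) = 0.01646 × 40.08 = 0.6597 g
Actual mass = 63.8% × 0.6597 = 0.421 g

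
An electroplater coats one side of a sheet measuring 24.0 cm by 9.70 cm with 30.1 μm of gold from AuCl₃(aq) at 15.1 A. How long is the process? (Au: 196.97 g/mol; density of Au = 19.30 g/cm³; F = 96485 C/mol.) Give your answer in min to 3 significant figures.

21.9 min

Plated area = 24.0 × 9.70 = 232.8 cm²
Volume = 232.8 × 30.1×10⁻⁴ cm = 0.7007 cm³
m(Au) = 0.7007 × 19.30 = 13.52 g
n(Au) = 13.52 / 196.97 = 0.06864 mol; n(e⁻) = 3 × 0.06864 = 0.2059 mol
Q = 0.2059 × 96485 = 19870 C
t = 19870 / 15.1 = 1316 s = 21.9 min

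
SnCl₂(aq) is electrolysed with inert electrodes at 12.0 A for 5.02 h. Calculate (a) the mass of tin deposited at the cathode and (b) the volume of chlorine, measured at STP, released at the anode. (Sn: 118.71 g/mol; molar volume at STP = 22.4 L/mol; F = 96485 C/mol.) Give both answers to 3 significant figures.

133 g Sn; 25.2 L Cl₂

Q = 12.0 × 18072 = 2.169×10^5 C; n(e⁻) = 2.169×10^5 / 96485 = 2.248 mol
Cathode: Sn²⁺ + 2e⁻ → Sn → n(Sn) = 2.248/2 = 1.124 mol → 133 g
Anode: 2Cl⁻ → Cl₂ + 2e⁻ → n(Cl₂) = 2.248/2 = 1.124 mol → 25.2 L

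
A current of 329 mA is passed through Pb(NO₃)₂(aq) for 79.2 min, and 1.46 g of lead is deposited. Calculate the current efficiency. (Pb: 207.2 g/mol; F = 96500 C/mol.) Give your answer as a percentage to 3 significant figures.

87.0%

Q = 0.329 × 4752 = 1563 C
n(e⁻) = 1563 / 96500 = 0.01620 mol
Pb²⁺ + 2e⁻ → Pb, so theoretical n(Pb) = 0.008100 mol → 1.678 g
Efficiency = 1.46 / 1.678 = 0.8701 = 87.0%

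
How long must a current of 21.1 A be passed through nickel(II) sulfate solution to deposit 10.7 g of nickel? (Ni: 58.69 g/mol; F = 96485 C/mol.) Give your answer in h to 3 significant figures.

n(Ni) = 10.7 / 58.69 = 0.1823 mol
Ni²⁺ + 2e⁻ → Ni, so n(e⁻) = 2 × 0.1823 = 0.3646 mol
Q = 0.3646 × 96485 = 35180 C
t = Q / I = 35180 / 21.1 = 1667 s = 0.463 h

0.463 h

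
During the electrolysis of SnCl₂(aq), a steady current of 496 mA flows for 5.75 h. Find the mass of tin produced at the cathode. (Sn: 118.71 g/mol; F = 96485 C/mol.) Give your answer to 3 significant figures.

Charge passed = 0.496 × 20700 = 10270 C
n(e⁻) = Q/F = 10270/96485 = 0.1064 mol
Sn²⁺ + 2e⁻ → Sn, so n(Sn) = 0.1064 / 2 = 0.05320 mol
m = 0.05320 × 118.71 = 6.32 g

6.32 g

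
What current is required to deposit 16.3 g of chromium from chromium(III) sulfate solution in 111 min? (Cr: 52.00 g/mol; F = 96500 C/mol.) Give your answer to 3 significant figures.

n(Cr) = 16.3 / 52.00 = 0.3135 mol
Cr³⁺ + 3e⁻ → Cr, so n(e⁻) = 3 × 0.3135 = 0.9405 mol
Q = 0.9405 × 96500 = 90760 C
I = Q / t = 90760 / 6660 s = 13.6 A

13.6 A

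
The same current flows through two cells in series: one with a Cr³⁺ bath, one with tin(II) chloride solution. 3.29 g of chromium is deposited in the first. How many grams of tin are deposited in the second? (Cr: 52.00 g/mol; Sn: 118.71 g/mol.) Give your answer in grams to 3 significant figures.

11.3 g

n(Cr) = 3.29 / 52.00 = 0.06327 mol
Cr³⁺ + 3e⁻ → Cr, so n(e⁻) = 3 × 0.06327 = 0.1898 mol
Since the cells are in series, n(e⁻) in the Sn cell is also 0.1898 mol.
Sn²⁺ + 2e⁻ → Sn, so n(Sn) = 0.1898 / 2 = 0.09490 mol
m(Sn) = 0.09490 × 118.71 = 11.3 g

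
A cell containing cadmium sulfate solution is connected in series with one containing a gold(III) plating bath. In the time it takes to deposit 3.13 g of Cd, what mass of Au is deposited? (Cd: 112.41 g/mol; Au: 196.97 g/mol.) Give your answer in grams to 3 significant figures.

n(Cd) = 3.13 / 112.41 = 0.02784 mol
Cd²⁺ + 2e⁻ → Cd, so n(e⁻) = 2 × 0.02784 = 0.05568 mol
In series, the same 0.05568 mol of electrons flows through the second cell.
Au³⁺ + 3e⁻ → Au, so n(Au) = 0.05568 / 3 = 0.01856 mol
m(Au) = 0.01856 × 196.97 = 3.66 g

3.66 g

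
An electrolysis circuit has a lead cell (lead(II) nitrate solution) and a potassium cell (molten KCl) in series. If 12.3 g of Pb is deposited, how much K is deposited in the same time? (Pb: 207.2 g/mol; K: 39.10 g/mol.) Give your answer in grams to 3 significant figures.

n(Pb) = 12.3 / 207.2 = 0.05936 mol
Pb²⁺ + 2e⁻ → Pb, so n(e⁻) = 2 × 0.05936 = 0.1187 mol
Same current for the same time ⇒ same n(e⁻) = 0.1187 mol in both cells.
K⁺ + e⁻ → K, so n(K) = 0.1187 mol
m(K) = 0.1187 × 39.10 = 4.64 g

4.64 g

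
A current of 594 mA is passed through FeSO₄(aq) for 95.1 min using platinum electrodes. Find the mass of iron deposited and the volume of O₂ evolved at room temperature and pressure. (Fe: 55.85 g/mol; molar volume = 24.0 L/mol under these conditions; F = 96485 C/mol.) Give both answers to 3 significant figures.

0.981 g Fe; 0.211 L O₂

Q = 0.594 × 5706 = 3389 C; n(e⁻) = 3389 / 96485 = 0.03512 mol
Cathode: Fe²⁺ + 2e⁻ → Fe → n(Fe) = 0.03512/2 = 0.01756 mol → 0.981 g
Anode: 2H₂O → O₂ + 4H⁺ + 4e⁻ → n(O₂) = 0.03512/4 = 0.008780 mol → 0.211 L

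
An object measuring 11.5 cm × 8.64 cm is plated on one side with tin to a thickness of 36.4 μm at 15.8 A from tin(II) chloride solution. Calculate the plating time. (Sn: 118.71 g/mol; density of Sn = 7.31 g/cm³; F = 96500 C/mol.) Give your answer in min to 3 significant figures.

4.53 min

Plated area = 11.5 × 8.64 = 99.36 cm²
Volume = 99.36 × 36.4×10⁻⁴ cm = 0.3617 cm³
m(Sn) = 0.3617 × 7.31 = 2.644 g
n(Sn) = 2.644 / 118.71 = 0.02227 mol; n(e⁻) = 2 × 0.02227 = 0.04454 mol
Q = 0.04454 × 96500 = 4298 C
t = 4298 / 15.8 = 272.0 s = 4.53 min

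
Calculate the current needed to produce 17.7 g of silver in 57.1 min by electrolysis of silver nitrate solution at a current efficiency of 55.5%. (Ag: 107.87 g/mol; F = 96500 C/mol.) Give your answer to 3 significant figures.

n(Ag) = 17.7 / 107.87 = 0.1641 mol
Ag⁺ + e⁻ → Ag, so n(e⁻) = 0.1641 mol
Q = 0.1641 × 96500 / 0.555 = 28530 C
I = Q / t = 28530 / 3426 s = 8.33 A

8.33 A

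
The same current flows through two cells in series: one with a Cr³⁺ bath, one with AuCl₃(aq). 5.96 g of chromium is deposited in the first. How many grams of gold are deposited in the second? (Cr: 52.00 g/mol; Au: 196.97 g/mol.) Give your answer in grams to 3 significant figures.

n(Cr) = 5.96 / 52.00 = 0.1146 mol
Cr³⁺ + 3e⁻ → Cr, so n(e⁻) = 3 × 0.1146 = 0.3438 mol
In series, the same 0.3438 mol of electrons flows through the second cell.
Au³⁺ + 3e⁻ → Au, so n(Au) = 0.3438 / 3 = 0.1146 mol
m(Au) = 0.1146 × 196.97 = 22.6 g

22.6 g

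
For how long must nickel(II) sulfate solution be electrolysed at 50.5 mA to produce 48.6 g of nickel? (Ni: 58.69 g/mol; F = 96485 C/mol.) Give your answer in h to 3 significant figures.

879 h

n(Ni) = 48.6 / 58.69 = 0.8281 mol
Ni²⁺ + 2e⁻ → Ni, so n(e⁻) = 2 × 0.8281 = 1.656 mol
Q = 1.656 × 96485 = 1.598×10^5 C
t = Q / I = 1.598×10^5 / 0.0505 = 3.164×10^6 s = 879 h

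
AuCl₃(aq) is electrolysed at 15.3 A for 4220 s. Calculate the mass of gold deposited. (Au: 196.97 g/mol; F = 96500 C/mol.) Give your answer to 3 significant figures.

Q = 15.3 A × 4220 s = 64570 C
n(e⁻) = Q/F = 64570/96500 = 0.6691 mol
Au³⁺ + 3e⁻ → Au, so n(Au) = 0.6691 / 3 = 0.2230 mol
m = 0.2230 × 196.97 = 43.9 g

43.9 g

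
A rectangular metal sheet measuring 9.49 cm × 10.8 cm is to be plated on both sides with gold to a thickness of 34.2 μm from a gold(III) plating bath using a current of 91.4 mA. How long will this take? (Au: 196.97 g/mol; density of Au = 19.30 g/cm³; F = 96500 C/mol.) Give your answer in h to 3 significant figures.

60.4 h

Plated area = 2 × 9.49 × 10.8 = 205.0 cm²
Volume = 205.0 × 34.2×10⁻⁴ cm = 0.7011 cm³
m(Au) = 0.7011 × 19.30 = 13.53 g
n(Au) = 13.53 / 196.97 = 0.06869 mol; n(e⁻) = 3 × 0.06869 = 0.2061 mol
Q = 0.2061 × 96500 = 19890 C
t = 19890 / 0.0914 = 2.176×10^5 s = 60.4 h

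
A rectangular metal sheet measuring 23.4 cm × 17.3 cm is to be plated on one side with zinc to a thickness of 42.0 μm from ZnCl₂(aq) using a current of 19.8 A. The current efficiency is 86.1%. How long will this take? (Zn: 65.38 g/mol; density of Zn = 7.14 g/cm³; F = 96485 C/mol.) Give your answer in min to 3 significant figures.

Plated area = 23.4 × 17.3 = 404.8 cm²
Volume = 404.8 × 42.0×10⁻⁴ cm = 1.700 cm³
m(Zn) = 1.700 × 7.14 = 12.14 g
n(Zn) = 12.14 / 65.38 = 0.1857 mol; n(e⁻) = 2 × 0.1857 = 0.3714 mol
Q = 0.3714 × 96485 / 0.861 = 41620 C
t = 41620 / 19.8 = 2102 s = 35.0 min

35.0 min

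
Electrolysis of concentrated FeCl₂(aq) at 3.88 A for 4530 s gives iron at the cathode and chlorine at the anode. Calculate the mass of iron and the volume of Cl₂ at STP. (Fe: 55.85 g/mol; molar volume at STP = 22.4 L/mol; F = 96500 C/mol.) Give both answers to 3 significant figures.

Q = 3.88 × 4530 = 17580 C; n(e⁻) = 17580 / 96500 = 0.1822 mol
Cathode: Fe²⁺ + 2e⁻ → Fe → n(Fe) = 0.1822/2 = 0.09110 mol → 5.09 g
Anode: 2Cl⁻ → Cl₂ + 2e⁻ → n(Cl₂) = 0.1822/2 = 0.09110 mol → 2.04 L

5.09 g Fe; 2.04 L Cl₂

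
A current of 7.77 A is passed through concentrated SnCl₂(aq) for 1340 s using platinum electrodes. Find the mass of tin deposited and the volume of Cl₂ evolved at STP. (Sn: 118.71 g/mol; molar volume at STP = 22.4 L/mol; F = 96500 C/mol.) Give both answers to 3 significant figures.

Q = 7.77 × 1340 = 10410 C; n(e⁻) = 10410 / 96500 = 0.1079 mol
Cathode: Sn²⁺ + 2e⁻ → Sn → n(Sn) = 0.1079/2 = 0.05395 mol → 6.40 g
Anode: 2Cl⁻ → Cl₂ + 2e⁻ → n(Cl₂) = 0.1079/2 = 0.05395 mol → 1.21 L

6.40 g Sn; 1.21 L Cl₂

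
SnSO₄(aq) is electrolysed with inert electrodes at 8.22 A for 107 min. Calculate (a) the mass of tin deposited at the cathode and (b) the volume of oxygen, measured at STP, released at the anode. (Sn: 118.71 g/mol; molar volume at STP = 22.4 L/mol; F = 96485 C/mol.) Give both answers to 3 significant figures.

32.5 g Sn; 3.06 L O₂

Q = 8.22 × 6420 = 52770 C; n(e⁻) = 52770 / 96485 = 0.5469 mol
Cathode: Sn²⁺ + 2e⁻ → Sn → n(Sn) = 0.5469/2 = 0.2735 mol → 32.5 g
Anode: 2H₂O → O₂ + 4H⁺ + 4e⁻ → n(O₂) = 0.5469/4 = 0.1367 mol → 3.06 L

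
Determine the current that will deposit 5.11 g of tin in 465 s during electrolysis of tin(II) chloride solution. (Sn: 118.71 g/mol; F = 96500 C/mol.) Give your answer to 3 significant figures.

17.9 A

n(Sn) = 5.11 / 118.71 = 0.04305 mol
Sn²⁺ + 2e⁻ → Sn, so n(e⁻) = 2 × 0.04305 = 0.08610 mol
Q = 0.08610 × 96500 = 8309 C
I = Q / t = 8309 / 465 s = 17.9 A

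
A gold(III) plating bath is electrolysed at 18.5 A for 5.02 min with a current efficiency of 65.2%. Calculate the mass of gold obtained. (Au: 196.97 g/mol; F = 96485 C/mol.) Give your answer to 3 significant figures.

2.47 g

Q = 18.5 × 301.2 = 5572 C
n(e⁻) = 5572 / 96485 = 0.05775 mol
Au³⁺ + 3e⁻ → Au, so theoretical m(Au) = 0.01925 × 196.97 = 3.792 g
Actual mass = 65.2% × 3.792 = 2.47 g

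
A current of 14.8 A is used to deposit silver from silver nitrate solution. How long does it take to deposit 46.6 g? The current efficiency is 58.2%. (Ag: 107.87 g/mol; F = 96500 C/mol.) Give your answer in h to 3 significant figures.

n(Ag) = 46.6 / 107.87 = 0.4320 mol
Ag⁺ + e⁻ → Ag, so n(e⁻) = 0.4320 mol
Q = 0.4320 × 96500 / 0.582 = 71630 C
t = Q / I = 71630 / 14.8 = 4840 s = 1.34 h

1.34 h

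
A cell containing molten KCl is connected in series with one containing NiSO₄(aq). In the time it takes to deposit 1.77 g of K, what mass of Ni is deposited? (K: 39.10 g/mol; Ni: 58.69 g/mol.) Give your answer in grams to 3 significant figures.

1.33 g

n(K) = 1.77 / 39.10 = 0.04527 mol
K⁺ + e⁻ → K, so n(e⁻) = 0.04527 mol
The cells are in series, so the same charge (and hence the same n(e⁻) = 0.04527 mol) passes through both.
Ni²⁺ + 2e⁻ → Ni, so n(Ni) = 0.04527 / 2 = 0.02264 mol
m(Ni) = 0.02264 × 58.69 = 1.33 g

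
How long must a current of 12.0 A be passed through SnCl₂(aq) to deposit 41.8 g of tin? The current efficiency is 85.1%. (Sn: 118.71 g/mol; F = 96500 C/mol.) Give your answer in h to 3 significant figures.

n(Sn) = 41.8 / 118.71 = 0.3521 mol
Sn²⁺ + 2e⁻ → Sn, so n(e⁻) = 2 × 0.3521 = 0.7042 mol
Q = 0.7042 × 96500 / 0.851 = 79850 C
t = Q / I = 79850 / 12.0 = 6654 s = 1.85 h

1.85 h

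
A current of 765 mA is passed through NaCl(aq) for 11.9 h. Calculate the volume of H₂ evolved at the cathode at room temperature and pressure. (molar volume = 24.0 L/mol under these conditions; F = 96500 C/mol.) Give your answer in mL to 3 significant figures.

4080 mL

Q = It = 0.765 × 42840 = 32770 C
n(e⁻) = Q/F = 32770/96500 = 0.3396 mol
2H⁺ + 2e⁻ → H₂, so n(H₂) = 0.3396 / 2 = 0.1698 mol
V = 0.1698 × 24.0 = 4.075 L
= 4080 mL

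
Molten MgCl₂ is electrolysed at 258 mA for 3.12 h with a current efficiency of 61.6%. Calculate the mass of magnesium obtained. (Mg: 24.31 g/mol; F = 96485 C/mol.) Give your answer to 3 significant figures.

Q = 0.258 × 11232 = 2898 C
n(e⁻) = 2898 / 96485 = 0.03004 mol
Mg²⁺ + 2e⁻ → Mg, so theoretical m(Mg) = 0.01502 × 24.31 = 0.3651 g
Actual mass = 61.6% × 0.3651 = 0.225 g

0.225 g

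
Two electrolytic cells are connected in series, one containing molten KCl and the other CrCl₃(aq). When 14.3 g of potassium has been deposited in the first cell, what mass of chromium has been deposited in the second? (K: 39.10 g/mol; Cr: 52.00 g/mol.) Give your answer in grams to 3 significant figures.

6.34 g

n(K) = 14.3 / 39.10 = 0.3657 mol
K⁺ + e⁻ → K, so n(e⁻) = 0.3657 mol
Same current for the same time ⇒ same n(e⁻) = 0.3657 mol in both cells.
Cr³⁺ + 3e⁻ → Cr, so n(Cr) = 0.3657 / 3 = 0.1219 mol
m(Cr) = 0.1219 × 52.00 = 6.34 g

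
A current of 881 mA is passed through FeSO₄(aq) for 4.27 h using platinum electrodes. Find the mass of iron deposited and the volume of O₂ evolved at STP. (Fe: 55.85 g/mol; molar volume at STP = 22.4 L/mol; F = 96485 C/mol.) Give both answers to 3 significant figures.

Q = 0.881 × 15372 = 13540 C; n(e⁻) = 13540 / 96485 = 0.1403 mol
Cathode: Fe²⁺ + 2e⁻ → Fe → n(Fe) = 0.1403/2 = 0.07015 mol → 3.92 g
Anode: 2H₂O → O₂ + 4H⁺ + 4e⁻ → n(O₂) = 0.1403/4 = 0.03508 mol → 0.786 L

3.92 g Fe; 0.786 L O₂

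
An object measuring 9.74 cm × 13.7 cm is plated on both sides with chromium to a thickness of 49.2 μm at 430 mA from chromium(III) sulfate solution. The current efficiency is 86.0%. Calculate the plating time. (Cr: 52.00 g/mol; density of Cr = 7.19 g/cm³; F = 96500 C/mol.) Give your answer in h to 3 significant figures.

Plated area = 2 × 9.74 × 13.7 = 266.9 cm²
Volume = 266.9 × 49.2×10⁻⁴ cm = 1.313 cm³
m(Cr) = 1.313 × 7.19 = 9.440 g
n(Cr) = 9.440 / 52.00 = 0.1815 mol; n(e⁻) = 3 × 0.1815 = 0.5445 mol
Q = 0.5445 × 96500 / 0.860 = 61100 C
t = 61100 / 0.430 = 1.421×10^5 s = 39.5 h

39.5 h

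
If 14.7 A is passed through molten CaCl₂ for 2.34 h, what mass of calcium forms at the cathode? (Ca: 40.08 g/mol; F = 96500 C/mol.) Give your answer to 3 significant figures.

25.7 g

Q = It = 14.7 × 8424 = 1.238×10^5 C
n(e⁻) = Q/F = 1.238×10^5/96500 = 1.283 mol
Ca²⁺ + 2e⁻ → Ca, so n(Ca) = 1.283 / 2 = 0.6415 mol
m = 0.6415 × 40.08 = 25.7 g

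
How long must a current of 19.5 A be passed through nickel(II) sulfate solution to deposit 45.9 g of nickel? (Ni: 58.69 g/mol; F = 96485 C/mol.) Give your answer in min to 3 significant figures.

129 min

n(Ni) = 45.9 / 58.69 = 0.7821 mol
Ni²⁺ + 2e⁻ → Ni, so n(e⁻) = 2 × 0.7821 = 1.564 mol
Q = 1.564 × 96485 = 1.509×10^5 C
t = Q / I = 1.509×10^5 / 19.5 = 7738 s = 129 min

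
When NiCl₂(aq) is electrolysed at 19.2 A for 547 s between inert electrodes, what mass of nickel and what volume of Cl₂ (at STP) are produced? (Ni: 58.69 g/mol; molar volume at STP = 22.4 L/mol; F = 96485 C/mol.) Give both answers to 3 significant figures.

Q = 19.2 × 547 = 10500 C; n(e⁻) = 10500 / 96485 = 0.1088 mol
Cathode: Ni²⁺ + 2e⁻ → Ni → n(Ni) = 0.1088/2 = 0.05440 mol → 3.19 g
Anode: 2Cl⁻ → Cl₂ + 2e⁻ → n(Cl₂) = 0.1088/2 = 0.05440 mol → 1.22 L

3.19 g Ni; 1.22 L Cl₂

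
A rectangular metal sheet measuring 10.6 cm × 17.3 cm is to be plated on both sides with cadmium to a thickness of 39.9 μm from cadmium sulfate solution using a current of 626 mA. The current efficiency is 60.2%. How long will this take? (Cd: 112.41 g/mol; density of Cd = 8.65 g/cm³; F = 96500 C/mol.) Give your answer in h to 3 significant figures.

16.0 h

Plated area = 2 × 10.6 × 17.3 = 366.8 cm²
Volume = 366.8 × 39.9×10⁻⁴ cm = 1.464 cm³
m(Cd) = 1.464 × 8.65 = 12.66 g
n(Cd) = 12.66 / 112.41 = 0.1126 mol; n(e⁻) = 2 × 0.1126 = 0.2252 mol
Q = 0.2252 × 96500 / 0.602 = 36100 C
t = 36100 / 0.626 = 57670 s = 16.0 h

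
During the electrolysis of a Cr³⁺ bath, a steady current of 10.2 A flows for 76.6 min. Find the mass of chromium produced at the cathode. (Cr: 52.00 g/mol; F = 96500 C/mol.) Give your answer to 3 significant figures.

Charge passed = 10.2 × 4596 = 46880 C
n(e⁻) = Q/F = 46880/96500 = 0.4858 mol
Cr³⁺ + 3e⁻ → Cr, so n(Cr) = 0.4858 / 3 = 0.1619 mol
m = 0.1619 × 52.00 = 8.42 g

8.42 g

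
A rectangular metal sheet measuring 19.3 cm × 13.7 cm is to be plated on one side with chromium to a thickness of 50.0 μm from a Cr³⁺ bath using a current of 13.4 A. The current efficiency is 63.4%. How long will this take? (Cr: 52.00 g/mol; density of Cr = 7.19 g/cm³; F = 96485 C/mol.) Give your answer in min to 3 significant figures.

104 min

Plated area = 19.3 × 13.7 = 264.4 cm²
Volume = 264.4 × 50.0×10⁻⁴ cm = 1.322 cm³
m(Cr) = 1.322 × 7.19 = 9.505 g
n(Cr) = 9.505 / 52.00 = 0.1828 mol; n(e⁻) = 3 × 0.1828 = 0.5484 mol
Q = 0.5484 × 96485 / 0.634 = 83460 C
t = 83460 / 13.4 = 6228 s = 104 min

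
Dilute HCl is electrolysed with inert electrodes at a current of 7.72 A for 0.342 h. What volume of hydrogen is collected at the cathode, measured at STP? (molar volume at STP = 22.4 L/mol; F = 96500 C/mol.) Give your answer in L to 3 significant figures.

1.10 L

Q = It = 7.72 × 1231.2 = 9505 C
n(e⁻) = Q/F = 9505/96500 = 0.09850 mol
2H⁺ + 2e⁻ → H₂, so n(H₂) = 0.09850 / 2 = 0.04925 mol
V = 0.04925 × 22.4 = 1.103 L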